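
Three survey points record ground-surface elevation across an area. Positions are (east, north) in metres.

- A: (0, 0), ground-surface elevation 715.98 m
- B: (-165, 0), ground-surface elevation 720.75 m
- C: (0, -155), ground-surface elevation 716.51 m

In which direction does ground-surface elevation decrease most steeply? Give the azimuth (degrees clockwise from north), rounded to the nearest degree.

083°

∂z/∂x = (720.75 − 715.98) / (-165 − 0) = -0.02891
∂z/∂y = (716.51 − 715.98) / (-155 − 0) = -0.003419
Steepest decrease is along −∇f: components (+0.02891 E, +0.003419 N).
Azimuth = atan2(+0.02891, +0.003419) = 83.3° ≈ 083°.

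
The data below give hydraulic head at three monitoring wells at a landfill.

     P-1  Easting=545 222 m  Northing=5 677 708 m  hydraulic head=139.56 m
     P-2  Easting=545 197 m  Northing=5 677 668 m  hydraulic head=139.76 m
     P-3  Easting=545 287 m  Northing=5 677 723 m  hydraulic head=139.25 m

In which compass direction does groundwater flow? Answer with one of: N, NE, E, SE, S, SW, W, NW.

Differences from P-1: to P-2 (Δx, Δy, Δh) = (-25, -40, +0.20); to P-3 = (65, 15, -0.31).
Solve a·Δx + b·Δy = Δh: det = (-25)·15 − 65·(-40) = 2225.
∂h/∂x = [(+0.20)·15 − (-0.31)·(-40)] / 2225 = -0.004225
∂h/∂y = [(-25)·(-0.31) − 65·(+0.20)] / 2225 = -0.002360
Flow = −∇h = (+0.004225 east, +0.002360 north), which points northeast.

NE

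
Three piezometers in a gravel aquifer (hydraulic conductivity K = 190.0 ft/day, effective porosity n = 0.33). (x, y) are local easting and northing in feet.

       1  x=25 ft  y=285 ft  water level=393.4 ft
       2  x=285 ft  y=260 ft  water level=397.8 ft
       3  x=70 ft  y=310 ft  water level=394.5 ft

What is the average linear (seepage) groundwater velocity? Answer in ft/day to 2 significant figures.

12 ft/day

Differences from 1: to 2 (Δx, Δy, Δh) = (260, -25, +4.4); to 3 = (45, 25, +1.1).
Determinant of the coordinate differences = 260·25 − 45·(-25) = 7625.
∂h/∂x = [(+4.4)·25 − (+1.1)·(-25)] / 7625 = +0.01803
∂h/∂y = [260·(+1.1) − 45·(+4.4)] / 7625 = +0.01154
|∇h| = √(0.01803² + 0.01154²) = 0.02141
Seepage velocity v = K·i/n = 190.0 × 0.02141 / 0.33 = 12.33 ft/day.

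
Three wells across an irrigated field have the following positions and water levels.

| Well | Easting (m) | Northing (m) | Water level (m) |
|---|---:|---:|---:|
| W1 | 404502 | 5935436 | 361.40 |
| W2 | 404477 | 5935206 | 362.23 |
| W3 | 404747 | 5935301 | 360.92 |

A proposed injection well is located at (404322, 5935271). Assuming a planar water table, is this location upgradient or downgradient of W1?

upgradient

With h = a·x + b·y + c and W1 as origin, the differences give:
  (-25)·a + (-230)·b = +0.83
  245·a + (-135)·b = -0.48
Eliminate b (×(-135) and ×(-230), subtract): 59725·a = -222.450 → a = ∂h/∂x = -0.003725
Back-substitute: b = ∂h/∂y = -0.003204.
Head at (404322, 5935271) = 361.40 + (-0.003725)·(-180) + (-0.003204)·(-165) = 362.60 m.
That is higher than the 361.40 m at W1, so the point is upgradient.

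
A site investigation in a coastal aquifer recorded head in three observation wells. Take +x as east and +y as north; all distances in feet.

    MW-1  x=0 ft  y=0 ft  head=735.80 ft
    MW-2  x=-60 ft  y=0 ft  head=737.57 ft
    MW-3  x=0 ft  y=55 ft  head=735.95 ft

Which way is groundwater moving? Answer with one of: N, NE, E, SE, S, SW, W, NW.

∂h/∂x = (737.57 − 735.80) / (-60 − 0) = -0.02950
∂h/∂y = (735.95 − 735.80) / (55 − 0) = +0.002727
Flow = −∇h = (+0.02950 east, -0.002727 north), which points east.

E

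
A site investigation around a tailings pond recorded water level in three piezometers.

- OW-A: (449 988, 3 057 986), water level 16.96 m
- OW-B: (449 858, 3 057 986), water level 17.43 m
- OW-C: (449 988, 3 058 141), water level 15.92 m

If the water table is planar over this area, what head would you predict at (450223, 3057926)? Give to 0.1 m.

∂h/∂x = (17.43 − 16.96) / (449858 − 449988) = -0.003615
∂h/∂y = (15.92 − 16.96) / (3058141 − 3057986) = -0.006710
h(450223, 3057926) = 16.96 + (-0.003615)·(235) + (-0.006710)·(-60) = 16.96 -0.850 +0.403 = 16.513 m.

16.5 m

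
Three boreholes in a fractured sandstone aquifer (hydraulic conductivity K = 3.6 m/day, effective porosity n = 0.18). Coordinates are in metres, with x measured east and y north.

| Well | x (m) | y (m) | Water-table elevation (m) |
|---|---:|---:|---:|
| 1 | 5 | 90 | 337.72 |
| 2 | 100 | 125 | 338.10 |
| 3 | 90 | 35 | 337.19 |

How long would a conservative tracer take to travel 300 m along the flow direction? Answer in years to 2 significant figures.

4.1 years

Differences from 1: to 2 (Δx, Δy, Δh) = (95, 35, +0.38); to 3 = (85, -55, -0.53).
Solve a·Δx + b·Δy = Δh: det = 95·(-55) − 85·35 = -8200.
∂h/∂x = [(+0.38)·(-55) − (-0.53)·35] / -8200 = +0.0002866
∂h/∂y = [95·(-0.53) − 85·(+0.38)] / -8200 = +0.01008
|∇h| = √(0.0002866² + 0.01008²) = 0.01008
Seepage velocity v = K·i/n = 3.6 × 0.01008 / 0.18 = 0.2016 m/day.
t = 300 / 0.2016 = 1488 days = 4.07 years.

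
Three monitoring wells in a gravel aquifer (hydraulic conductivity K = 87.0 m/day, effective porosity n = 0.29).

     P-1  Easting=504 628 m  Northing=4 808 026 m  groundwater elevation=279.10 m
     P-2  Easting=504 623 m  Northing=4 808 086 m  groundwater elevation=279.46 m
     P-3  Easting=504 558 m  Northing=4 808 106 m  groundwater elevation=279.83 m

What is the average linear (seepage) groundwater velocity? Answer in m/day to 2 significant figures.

Differences from P-1: to P-2 (Δx, Δy, Δh) = (-5, 60, +0.36); to P-3 = (-70, 80, +0.73).
Solve a·Δx + b·Δy = Δh: det = (-5)·80 − (-70)·60 = 3800.
∂h/∂x = [(+0.36)·80 − (+0.73)·60] / 3800 = -0.003947
∂h/∂y = [(-5)·(+0.73) − (-70)·(+0.36)] / 3800 = +0.005671
|∇h| = √(-0.003947² + 0.005671²) = 0.006909
Seepage velocity v = K·i/n = 87.0 × 0.006909 / 0.29 = 2.073 m/day.

2.1 m/day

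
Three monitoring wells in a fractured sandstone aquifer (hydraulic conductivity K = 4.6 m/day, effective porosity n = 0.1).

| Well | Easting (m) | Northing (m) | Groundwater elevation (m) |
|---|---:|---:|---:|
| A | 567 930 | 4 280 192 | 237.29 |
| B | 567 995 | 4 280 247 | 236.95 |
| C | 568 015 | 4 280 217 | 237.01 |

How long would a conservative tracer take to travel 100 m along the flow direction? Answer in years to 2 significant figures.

With h = a·x + b·y + c and A as origin, the differences give:
  65·a + 55·b = -0.34
  85·a + 25·b = -0.28
Eliminate b (×25 and ×55, subtract): -3050·a = 6.900 → a = ∂h/∂x = -0.002262
Back-substitute: b = ∂h/∂y = -0.003508.
|∇h| = √(-0.002262² + -0.003508²) = 0.004174
Seepage velocity v = K·i/n = 4.6 × 0.004174 / 0.1 = 0.192 m/day.
t = 100 / 0.192 = 520.8 days = 1.43 years.

1.4 years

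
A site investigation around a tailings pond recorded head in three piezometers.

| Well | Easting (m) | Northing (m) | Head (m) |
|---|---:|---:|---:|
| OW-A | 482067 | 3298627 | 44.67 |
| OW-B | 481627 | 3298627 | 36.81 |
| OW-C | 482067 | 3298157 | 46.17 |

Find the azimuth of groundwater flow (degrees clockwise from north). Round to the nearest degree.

280°

∂h/∂x = (36.81 − 44.67) / (481627 − 482067) = +0.01786
∂h/∂y = (46.17 − 44.67) / (3298157 − 3298627) = -0.003191
Flow direction (−∇h) has components (-0.01786 E, +0.003191 N).
Azimuth = atan2(E, N) = atan2(-0.01786, +0.003191) = 280.1° ≈ 280°.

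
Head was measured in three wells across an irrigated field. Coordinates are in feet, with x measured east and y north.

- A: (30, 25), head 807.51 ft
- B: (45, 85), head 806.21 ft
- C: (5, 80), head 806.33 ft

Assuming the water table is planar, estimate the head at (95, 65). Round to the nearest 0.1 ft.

806.6 ft

Three-point gradient (reference A): Δ to B = (15, 60, -1.30), Δ to C = (-25, 55, -1.18).
∂h/∂x = -0.0003011, ∂h/∂y = -0.02159 (det = 2325).
h(95, 65) = 807.51 + (-0.0003011)·(65) + (-0.02159)·(40) = 807.51 -0.020 -0.864 = 806.627 ft.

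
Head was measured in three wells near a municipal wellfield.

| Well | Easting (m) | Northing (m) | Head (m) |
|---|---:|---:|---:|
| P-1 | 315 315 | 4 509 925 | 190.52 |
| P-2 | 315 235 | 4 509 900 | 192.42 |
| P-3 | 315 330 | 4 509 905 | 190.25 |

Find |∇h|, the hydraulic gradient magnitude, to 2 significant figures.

Differences from P-1: to P-2 (Δx, Δy, Δh) = (-80, -25, +1.90); to P-3 = (15, -20, -0.27).
Determinant of the coordinate differences = (-80)·(-20) − 15·(-25) = 1975.
∂h/∂x = [(+1.90)·(-20) − (-0.27)·(-25)] / 1975 = -0.02266
∂h/∂y = [(-80)·(-0.27) − 15·(+1.90)] / 1975 = -0.003494
|∇h| = √(-0.02266² + -0.003494²) = 0.02293

0.023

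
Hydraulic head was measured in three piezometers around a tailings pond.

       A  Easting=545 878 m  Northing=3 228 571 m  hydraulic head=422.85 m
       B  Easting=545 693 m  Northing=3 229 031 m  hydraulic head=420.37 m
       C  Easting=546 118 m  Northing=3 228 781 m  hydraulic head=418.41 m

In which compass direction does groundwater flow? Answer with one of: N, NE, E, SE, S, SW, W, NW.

NE

Three-point gradient (reference A): Δ to B = (-185, 460, -2.48), Δ to C = (240, 210, -4.44).
∂h/∂x = -0.01019, ∂h/∂y = -0.009491 (det = -149250).
Flow = −∇h = (+0.01019 east, +0.009491 north), which points northeast.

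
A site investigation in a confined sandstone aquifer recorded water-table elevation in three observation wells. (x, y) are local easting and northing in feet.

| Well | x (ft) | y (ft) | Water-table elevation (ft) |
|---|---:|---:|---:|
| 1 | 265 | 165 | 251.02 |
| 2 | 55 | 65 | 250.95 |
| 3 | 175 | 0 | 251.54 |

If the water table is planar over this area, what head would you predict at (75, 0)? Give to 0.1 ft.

251.3 ft

With h = a·x + b·y + c and 1 as origin, the differences give:
  (-210)·a + (-100)·b = -0.07
  (-90)·a + (-165)·b = +0.52
Eliminate b (×(-165) and ×(-100), subtract): 25650·a = 63.550 → a = ∂h/∂x = +0.002478
Back-substitute: b = ∂h/∂y = -0.004503.
h(75, 0) = 251.02 + (+0.002478)·(-190) + (-0.004503)·(-165) = 251.02 -0.471 +0.743 = 251.292 ft.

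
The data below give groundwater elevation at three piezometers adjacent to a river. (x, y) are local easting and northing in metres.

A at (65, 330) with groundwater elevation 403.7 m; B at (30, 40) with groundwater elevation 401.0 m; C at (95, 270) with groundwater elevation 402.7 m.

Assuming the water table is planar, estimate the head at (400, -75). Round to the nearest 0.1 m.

With h = a·x + b·y + c and A as origin, the differences give:
  (-35)·a + (-290)·b = -2.7
  30·a + (-60)·b = -1.0
Eliminate b (×(-60) and ×(-290), subtract): 10800·a = -128.00 → a = ∂h/∂x = -0.01185
Back-substitute: b = ∂h/∂y = +0.01074.
h(400, -75) = 403.7 + (-0.01185)·(335) + (+0.01074)·(-405) = 403.7 -3.970 -4.350 = 395.380 m.

395.4 m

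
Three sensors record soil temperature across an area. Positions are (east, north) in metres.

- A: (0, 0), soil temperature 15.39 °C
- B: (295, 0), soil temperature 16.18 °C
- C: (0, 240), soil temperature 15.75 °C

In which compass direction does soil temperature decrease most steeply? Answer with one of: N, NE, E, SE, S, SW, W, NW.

SW

∂T/∂x = (16.18 − 15.39) / (295 − 0) = +0.002678
∂T/∂y = (15.75 − 15.39) / (240 − 0) = +0.001500
Steepest decrease is along −∇f = (-0.002678 E, -0.001500 N) → southwest.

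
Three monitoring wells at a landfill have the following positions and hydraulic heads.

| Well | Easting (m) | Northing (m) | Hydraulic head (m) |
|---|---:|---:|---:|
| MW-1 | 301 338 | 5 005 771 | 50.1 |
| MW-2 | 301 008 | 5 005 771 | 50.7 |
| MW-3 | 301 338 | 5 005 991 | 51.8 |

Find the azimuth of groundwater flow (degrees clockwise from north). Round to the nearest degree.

167°

∂h/∂x = (50.7 − 50.1) / (301008 − 301338) = -0.001818
∂h/∂y = (51.8 − 50.1) / (5005991 − 5005771) = +0.007727
Flow direction (−∇h) has components (+0.001818 E, -0.007727 N).
Azimuth = atan2(E, N) = atan2(+0.001818, -0.007727) = 166.8° ≈ 167°.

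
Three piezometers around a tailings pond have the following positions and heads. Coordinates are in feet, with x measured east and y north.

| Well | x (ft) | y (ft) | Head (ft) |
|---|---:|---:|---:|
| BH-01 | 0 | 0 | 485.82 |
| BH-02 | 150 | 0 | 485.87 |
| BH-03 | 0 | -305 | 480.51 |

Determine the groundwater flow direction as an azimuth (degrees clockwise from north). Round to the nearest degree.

181°

∂h/∂x = (485.87 − 485.82) / (150 − 0) = +0.0003333
∂h/∂y = (480.51 − 485.82) / (-305 − 0) = +0.01741
Flow direction (−∇h) has components (-0.0003333 E, -0.01741 N).
Azimuth = atan2(E, N) = atan2(-0.0003333, -0.01741) = 181.1° ≈ 181°.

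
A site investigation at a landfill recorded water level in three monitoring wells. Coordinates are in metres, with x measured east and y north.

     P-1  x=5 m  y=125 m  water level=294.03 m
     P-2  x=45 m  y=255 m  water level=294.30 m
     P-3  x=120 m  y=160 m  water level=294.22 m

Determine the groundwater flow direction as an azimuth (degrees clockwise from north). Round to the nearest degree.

Three-point gradient (reference P-1): Δ to P-2 = (40, 130, +0.27), Δ to P-3 = (115, 35, +0.19).
∂h/∂x = +0.001125, ∂h/∂y = +0.001731 (det = -13550).
Flow direction (−∇h) has components (-0.001125 E, -0.001731 N).
Azimuth = atan2(E, N) = atan2(-0.001125, -0.001731) = 213.0° ≈ 213°.

213°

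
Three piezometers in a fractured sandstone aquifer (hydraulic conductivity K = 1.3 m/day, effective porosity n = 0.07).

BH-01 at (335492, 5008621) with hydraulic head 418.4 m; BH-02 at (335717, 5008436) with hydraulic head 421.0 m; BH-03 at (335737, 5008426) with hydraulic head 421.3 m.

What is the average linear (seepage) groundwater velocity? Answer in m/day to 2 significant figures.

0.43 m/day

Three-point gradient (reference BH-01): Δ to BH-02 = (225, -185, +2.6), Δ to BH-03 = (245, -195, +2.9).
∂h/∂x = +0.02034, ∂h/∂y = +0.01069 (det = 1450).
|∇h| = √(0.02034² + 0.01069²) = 0.02298
Seepage velocity v = K·i/n = 1.3 × 0.02298 / 0.07 = 0.4268 m/day.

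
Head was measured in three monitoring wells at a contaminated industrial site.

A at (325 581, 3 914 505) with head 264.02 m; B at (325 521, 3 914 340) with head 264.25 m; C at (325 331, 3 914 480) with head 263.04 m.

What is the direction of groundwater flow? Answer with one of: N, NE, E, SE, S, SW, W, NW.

NW

Taking A as reference: B−A = (-60, -165, +0.23); C−A = (-250, -25, -0.98).
Determinant of the coordinate differences = (-60)·(-25) − (-250)·(-165) = -39750.
∂h/∂x = [(+0.23)·(-25) − (-0.98)·(-165)] / -39750 = +0.004213
∂h/∂y = [(-60)·(-0.98) − (-250)·(+0.23)] / -39750 = -0.002926
Flow = −∇h = (-0.004213 east, +0.002926 north), which points northwest.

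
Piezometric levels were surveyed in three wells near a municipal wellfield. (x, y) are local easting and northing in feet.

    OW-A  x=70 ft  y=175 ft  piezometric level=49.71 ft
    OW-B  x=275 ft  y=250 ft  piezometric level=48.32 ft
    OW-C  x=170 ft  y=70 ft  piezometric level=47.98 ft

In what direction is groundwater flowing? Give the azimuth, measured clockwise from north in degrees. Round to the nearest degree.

With h = a·x + b·y + c and OW-A as origin, the differences give:
  205·a + 75·b = -1.39
  100·a + (-105)·b = -1.73
Eliminate b (×(-105) and ×75, subtract): -29025·a = 275.700 → a = ∂h/∂x = -0.009499
Back-substitute: b = ∂h/∂y = +0.007430.
Flow direction (−∇h) has components (+0.009499 E, -0.007430 N).
Azimuth = atan2(E, N) = atan2(+0.009499, -0.007430) = 128.0° ≈ 128°.

128°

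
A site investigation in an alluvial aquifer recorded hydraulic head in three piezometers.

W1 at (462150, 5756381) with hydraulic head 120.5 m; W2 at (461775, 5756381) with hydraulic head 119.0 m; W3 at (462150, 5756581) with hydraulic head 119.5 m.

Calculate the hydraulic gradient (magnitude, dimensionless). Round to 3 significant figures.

0.00640

∂h/∂x = (119.0 − 120.5) / (461775 − 462150) = +0.004000
∂h/∂y = (119.5 − 120.5) / (5756581 − 5756381) = -0.005000
|∇h| = √(0.004000² + -0.005000²) = 0.006403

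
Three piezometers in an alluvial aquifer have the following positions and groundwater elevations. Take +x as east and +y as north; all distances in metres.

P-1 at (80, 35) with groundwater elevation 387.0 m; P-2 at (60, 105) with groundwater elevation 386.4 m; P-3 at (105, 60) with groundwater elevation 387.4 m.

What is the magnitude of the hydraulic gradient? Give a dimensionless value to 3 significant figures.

Differences from P-1: to P-2 (Δx, Δy, Δh) = (-20, 70, -0.6); to P-3 = (25, 25, +0.4).
Solve a·Δx + b·Δy = Δh: det = (-20)·25 − 25·70 = -2250.
∂h/∂x = [(-0.6)·25 − (+0.4)·70] / -2250 = +0.01911
∂h/∂y = [(-20)·(+0.4) − 25·(-0.6)] / -2250 = -0.003111
|∇h| = √(0.01911² + -0.003111²) = 0.01936

0.0194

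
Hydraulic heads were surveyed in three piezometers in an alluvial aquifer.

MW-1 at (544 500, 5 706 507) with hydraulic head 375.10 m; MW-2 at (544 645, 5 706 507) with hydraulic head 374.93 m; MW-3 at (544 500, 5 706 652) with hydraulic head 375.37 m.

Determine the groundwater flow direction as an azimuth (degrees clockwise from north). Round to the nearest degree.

∂h/∂x = (374.93 − 375.10) / (544645 − 544500) = -0.001172
∂h/∂y = (375.37 − 375.10) / (5706652 − 5706507) = +0.001862
Flow direction (−∇h) has components (+0.001172 E, -0.001862 N).
Azimuth = atan2(E, N) = atan2(+0.001172, -0.001862) = 147.8° ≈ 148°.

148°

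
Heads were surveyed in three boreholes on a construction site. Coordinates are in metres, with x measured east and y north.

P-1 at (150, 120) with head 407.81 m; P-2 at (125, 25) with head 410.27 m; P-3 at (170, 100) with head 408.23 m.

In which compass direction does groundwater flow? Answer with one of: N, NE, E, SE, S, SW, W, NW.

With h = a·x + b·y + c and P-1 as origin, the differences give:
  (-25)·a + (-95)·b = +2.46
  20·a + (-20)·b = +0.42
Eliminate b (×(-20) and ×(-95), subtract): 2400·a = -9.300 → a = ∂h/∂x = -0.003875
Back-substitute: b = ∂h/∂y = -0.02487.
Flow = −∇h = (+0.003875 east, +0.02487 north), which points north.

N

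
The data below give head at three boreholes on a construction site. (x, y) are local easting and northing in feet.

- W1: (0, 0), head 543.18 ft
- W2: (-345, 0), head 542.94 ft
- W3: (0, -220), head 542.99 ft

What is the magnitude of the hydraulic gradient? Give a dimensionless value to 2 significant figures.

0.0011

∂h/∂x = (542.94 − 543.18) / (-345 − 0) = +0.0006957
∂h/∂y = (542.99 − 543.18) / (-220 − 0) = +0.0008636
|∇h| = √(0.0006957² + 0.0008636²) = 0.001109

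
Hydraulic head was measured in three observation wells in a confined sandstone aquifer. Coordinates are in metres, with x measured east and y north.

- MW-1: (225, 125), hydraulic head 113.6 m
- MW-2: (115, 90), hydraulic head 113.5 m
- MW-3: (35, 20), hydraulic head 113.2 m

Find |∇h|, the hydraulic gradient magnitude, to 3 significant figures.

Differences from MW-1: to MW-2 (Δx, Δy, Δh) = (-110, -35, -0.1); to MW-3 = (-190, -105, -0.4).
Determinant of the coordinate differences = (-110)·(-105) − (-190)·(-35) = 4900.
∂h/∂x = [(-0.1)·(-105) − (-0.4)·(-35)] / 4900 = -0.0007143
∂h/∂y = [(-110)·(-0.4) − (-190)·(-0.1)] / 4900 = +0.005102
|∇h| = √(-0.0007143² + 0.005102²) = 0.005152

0.00515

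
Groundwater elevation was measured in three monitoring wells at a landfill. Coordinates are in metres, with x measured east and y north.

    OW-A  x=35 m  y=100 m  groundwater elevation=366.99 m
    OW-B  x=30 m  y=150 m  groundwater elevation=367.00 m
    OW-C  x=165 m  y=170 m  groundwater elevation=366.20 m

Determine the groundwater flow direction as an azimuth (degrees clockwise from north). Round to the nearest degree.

Three-point gradient (reference OW-A): Δ to OW-B = (-5, 50, +0.01), Δ to OW-C = (130, 70, -0.79).
∂h/∂x = -0.005869, ∂h/∂y = -0.0003869 (det = -6850).
Flow direction (−∇h) has components (+0.005869 E, +0.0003869 N).
Azimuth = atan2(E, N) = atan2(+0.005869, +0.0003869) = 86.2° ≈ 086°.

086°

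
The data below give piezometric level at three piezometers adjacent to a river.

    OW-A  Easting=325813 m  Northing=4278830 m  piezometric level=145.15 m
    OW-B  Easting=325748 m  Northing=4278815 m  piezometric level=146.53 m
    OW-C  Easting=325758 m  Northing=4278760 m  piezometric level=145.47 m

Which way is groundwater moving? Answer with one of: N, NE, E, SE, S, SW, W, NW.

With h = a·x + b·y + c and OW-A as origin, the differences give:
  (-65)·a + (-15)·b = +1.38
  (-55)·a + (-70)·b = +0.32
Eliminate b (×(-70) and ×(-15), subtract): 3725·a = -91.800 → a = ∂h/∂x = -0.02464
Back-substitute: b = ∂h/∂y = +0.01479.
Flow = −∇h = (+0.02464 east, -0.01479 north), which points southeast.

SE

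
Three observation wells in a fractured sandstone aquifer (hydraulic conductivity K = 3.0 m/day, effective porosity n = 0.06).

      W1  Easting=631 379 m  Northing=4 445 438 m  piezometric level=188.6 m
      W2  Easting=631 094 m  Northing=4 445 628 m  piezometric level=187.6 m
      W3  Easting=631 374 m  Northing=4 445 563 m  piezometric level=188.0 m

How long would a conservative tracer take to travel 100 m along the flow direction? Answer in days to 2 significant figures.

420 days

With h = a·x + b·y + c and W1 as origin, the differences give:
  (-285)·a + 190·b = -1.0
  (-5)·a + 125·b = -0.6
Eliminate b (×125 and ×190, subtract): -34675·a = -11.00 → a = ∂h/∂x = +0.0003172
Back-substitute: b = ∂h/∂y = -0.004787.
|∇h| = √(0.0003172² + -0.004787²) = 0.004797
Seepage velocity v = K·i/n = 3.0 × 0.004797 / 0.06 = 0.2399 m/day.
t = 100 / 0.2399 = 416.8 days.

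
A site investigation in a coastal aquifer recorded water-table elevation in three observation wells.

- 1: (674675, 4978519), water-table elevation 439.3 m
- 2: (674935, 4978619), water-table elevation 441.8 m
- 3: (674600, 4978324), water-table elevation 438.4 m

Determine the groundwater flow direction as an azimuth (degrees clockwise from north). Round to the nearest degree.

263°

Taking 1 as reference: 2−1 = (260, 100, +2.5); 3−1 = (-75, -195, -0.9).
Determinant of the coordinate differences = 260·(-195) − (-75)·100 = -43200.
∂h/∂x = [(+2.5)·(-195) − (-0.9)·100] / -43200 = +0.009201
∂h/∂y = [260·(-0.9) − (-75)·(+2.5)] / -43200 = +0.001076
Flow direction (−∇h) has components (-0.009201 E, -0.001076 N).
Azimuth = atan2(E, N) = atan2(-0.009201, -0.001076) = 263.3° ≈ 263°.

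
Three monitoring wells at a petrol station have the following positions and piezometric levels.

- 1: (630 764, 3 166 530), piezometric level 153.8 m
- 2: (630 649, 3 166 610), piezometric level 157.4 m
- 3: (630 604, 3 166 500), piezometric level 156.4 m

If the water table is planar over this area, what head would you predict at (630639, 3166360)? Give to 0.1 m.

153.3 m

Taking 1 as reference: 2−1 = (-115, 80, +3.6); 3−1 = (-160, -30, +2.6).
Determinant of the coordinate differences = (-115)·(-30) − (-160)·80 = 16250.
∂h/∂x = [(+3.6)·(-30) − (+2.6)·80] / 16250 = -0.01945
∂h/∂y = [(-115)·(+2.6) − (-160)·(+3.6)] / 16250 = +0.01705
h(630639, 3166360) = 153.8 + (-0.01945)·(-125) + (+0.01705)·(-170) = 153.8 +2.431 -2.898 = 153.333 m.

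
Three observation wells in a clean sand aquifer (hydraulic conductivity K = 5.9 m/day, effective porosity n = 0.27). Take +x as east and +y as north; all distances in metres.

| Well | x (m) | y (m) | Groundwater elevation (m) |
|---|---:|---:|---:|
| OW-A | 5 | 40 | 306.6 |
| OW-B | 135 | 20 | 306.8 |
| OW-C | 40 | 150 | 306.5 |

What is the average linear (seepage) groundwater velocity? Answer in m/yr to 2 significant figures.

Three-point gradient (reference OW-A): Δ to OW-B = (130, -20, +0.2), Δ to OW-C = (35, 110, -0.1).
∂h/∂x = +0.001333, ∂h/∂y = -0.001333 (det = 15000).
|∇h| = √(0.001333² + -0.001333²) = 0.001885
Seepage velocity v = K·i/n = 5.9 × 0.001885 / 0.27 = 0.04119 m/day = 15.04 m/yr.

15 m/yr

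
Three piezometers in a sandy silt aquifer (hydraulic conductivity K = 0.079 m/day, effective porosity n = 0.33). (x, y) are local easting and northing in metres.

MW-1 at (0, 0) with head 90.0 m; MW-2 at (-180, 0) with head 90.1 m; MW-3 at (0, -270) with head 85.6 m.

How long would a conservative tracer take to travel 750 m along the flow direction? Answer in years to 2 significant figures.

∂h/∂x = (90.1 − 90.0) / (-180 − 0) = -0.0005556
∂h/∂y = (85.6 − 90.0) / (-270 − 0) = +0.01630
|∇h| = √(-0.0005556² + 0.01630²) = 0.01631
Seepage velocity v = K·i/n = 0.079 × 0.01631 / 0.33 = 0.003905 m/day.
t = 750 / 0.003905 = 1.921e+05 days = 526 years.

530 years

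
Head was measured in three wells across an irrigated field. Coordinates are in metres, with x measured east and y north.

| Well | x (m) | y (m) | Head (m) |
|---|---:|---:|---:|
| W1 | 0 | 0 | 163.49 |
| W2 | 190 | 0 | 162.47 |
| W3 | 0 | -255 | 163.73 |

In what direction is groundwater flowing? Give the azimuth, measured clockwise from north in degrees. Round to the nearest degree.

080°

∂h/∂x = (162.47 − 163.49) / (190 − 0) = -0.005368
∂h/∂y = (163.73 − 163.49) / (-255 − 0) = -0.0009412
Flow direction (−∇h) has components (+0.005368 E, +0.0009412 N).
Azimuth = atan2(E, N) = atan2(+0.005368, +0.0009412) = 80.1° ≈ 080°.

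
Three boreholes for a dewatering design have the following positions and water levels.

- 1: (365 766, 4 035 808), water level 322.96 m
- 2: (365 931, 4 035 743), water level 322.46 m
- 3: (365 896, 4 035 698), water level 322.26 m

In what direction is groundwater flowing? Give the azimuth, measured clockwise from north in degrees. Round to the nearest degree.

Differences from 1: to 2 (Δx, Δy, Δh) = (165, -65, -0.50); to 3 = (130, -110, -0.70).
Determinant of the coordinate differences = 165·(-110) − 130·(-65) = -9700.
∂h/∂x = [(-0.50)·(-110) − (-0.70)·(-65)] / -9700 = -0.0009794
∂h/∂y = [165·(-0.70) − 130·(-0.50)] / -9700 = +0.005206
Flow direction (−∇h) has components (+0.0009794 E, -0.005206 N).
Azimuth = atan2(E, N) = atan2(+0.0009794, -0.005206) = 169.3° ≈ 169°.

169°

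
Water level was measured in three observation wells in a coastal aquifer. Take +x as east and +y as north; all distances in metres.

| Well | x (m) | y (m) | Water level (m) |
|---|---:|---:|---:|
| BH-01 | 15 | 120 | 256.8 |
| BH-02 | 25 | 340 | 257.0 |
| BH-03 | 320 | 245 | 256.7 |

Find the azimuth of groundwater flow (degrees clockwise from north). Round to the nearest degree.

Taking BH-01 as reference: BH-02−BH-01 = (10, 220, +0.2); BH-03−BH-01 = (305, 125, -0.1).
Determinant of the coordinate differences = 10·125 − 305·220 = -65850.
∂h/∂x = [(+0.2)·125 − (-0.1)·220] / -65850 = -0.0007137
∂h/∂y = [10·(-0.1) − 305·(+0.2)] / -65850 = +0.0009415
Flow direction (−∇h) has components (+0.0007137 E, -0.0009415 N).
Azimuth = atan2(E, N) = atan2(+0.0007137, -0.0009415) = 142.8° ≈ 143°.

143°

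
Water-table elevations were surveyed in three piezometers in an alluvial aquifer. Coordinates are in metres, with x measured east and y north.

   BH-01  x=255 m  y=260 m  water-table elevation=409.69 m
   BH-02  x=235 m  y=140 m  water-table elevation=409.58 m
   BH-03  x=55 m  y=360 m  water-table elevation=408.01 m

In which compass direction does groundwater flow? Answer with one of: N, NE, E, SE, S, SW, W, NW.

Differences from BH-01: to BH-02 (Δx, Δy, Δh) = (-20, -120, -0.11); to BH-03 = (-200, 100, -1.68).
Solve a·Δx + b·Δy = Δh: det = (-20)·100 − (-200)·(-120) = -26000.
∂h/∂x = [(-0.11)·100 − (-1.68)·(-120)] / -26000 = +0.008177
∂h/∂y = [(-20)·(-1.68) − (-200)·(-0.11)] / -26000 = -0.0004462
Flow = −∇h = (-0.008177 east, +0.0004462 north), which points west.

W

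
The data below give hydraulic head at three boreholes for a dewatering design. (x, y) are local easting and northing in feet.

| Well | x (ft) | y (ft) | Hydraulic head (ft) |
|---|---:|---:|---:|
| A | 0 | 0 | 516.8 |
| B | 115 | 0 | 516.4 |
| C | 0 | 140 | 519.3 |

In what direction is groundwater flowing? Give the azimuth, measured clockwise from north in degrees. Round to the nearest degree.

169°

∂h/∂x = (516.4 − 516.8) / (115 − 0) = -0.003478
∂h/∂y = (519.3 − 516.8) / (140 − 0) = +0.01786
Flow direction (−∇h) has components (+0.003478 E, -0.01786 N).
Azimuth = atan2(E, N) = atan2(+0.003478, -0.01786) = 169.0° ≈ 169°.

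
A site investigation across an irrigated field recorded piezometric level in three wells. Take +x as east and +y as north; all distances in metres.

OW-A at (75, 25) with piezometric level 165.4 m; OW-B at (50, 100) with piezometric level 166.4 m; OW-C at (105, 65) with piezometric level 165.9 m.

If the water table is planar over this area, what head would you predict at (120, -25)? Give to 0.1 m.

Differences from OW-A: to OW-B (Δx, Δy, Δh) = (-25, 75, +1.0); to OW-C = (30, 40, +0.5).
Solve a·Δx + b·Δy = Δh: det = (-25)·40 − 30·75 = -3250.
∂h/∂x = [(+1.0)·40 − (+0.5)·75] / -3250 = -0.0007692
∂h/∂y = [(-25)·(+0.5) − 30·(+1.0)] / -3250 = +0.01308
h(120, -25) = 165.4 + (-0.0007692)·(45) + (+0.01308)·(-50) = 165.4 -0.035 -0.654 = 164.712 m.

164.7 m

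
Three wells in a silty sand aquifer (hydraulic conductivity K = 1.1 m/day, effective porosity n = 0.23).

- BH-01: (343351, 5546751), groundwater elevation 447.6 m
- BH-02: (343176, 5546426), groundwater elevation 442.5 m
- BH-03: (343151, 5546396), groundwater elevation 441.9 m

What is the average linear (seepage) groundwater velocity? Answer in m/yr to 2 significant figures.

29 m/yr

Taking BH-01 as reference: BH-02−BH-01 = (-175, -325, -5.1); BH-03−BH-01 = (-200, -355, -5.7).
Determinant of the coordinate differences = (-175)·(-355) − (-200)·(-325) = -2875.
∂h/∂x = [(-5.1)·(-355) − (-5.7)·(-325)] / -2875 = +0.01461
∂h/∂y = [(-175)·(-5.7) − (-200)·(-5.1)] / -2875 = +0.007826
|∇h| = √(0.01461² + 0.007826²) = 0.01657
Seepage velocity v = K·i/n = 1.1 × 0.01657 / 0.23 = 0.07925 m/day = 28.95 m/yr.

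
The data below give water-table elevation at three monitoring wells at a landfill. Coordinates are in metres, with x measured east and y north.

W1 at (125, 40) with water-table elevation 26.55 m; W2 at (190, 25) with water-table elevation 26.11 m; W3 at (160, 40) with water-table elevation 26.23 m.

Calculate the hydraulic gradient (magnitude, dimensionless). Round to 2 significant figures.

Three-point gradient (reference W1): Δ to W2 = (65, -15, -0.44), Δ to W3 = (35, 0, -0.32).
∂h/∂x = -0.009143, ∂h/∂y = -0.01029 (det = 525).
|∇h| = √(-0.009143² + -0.01029²) = 0.01377

0.014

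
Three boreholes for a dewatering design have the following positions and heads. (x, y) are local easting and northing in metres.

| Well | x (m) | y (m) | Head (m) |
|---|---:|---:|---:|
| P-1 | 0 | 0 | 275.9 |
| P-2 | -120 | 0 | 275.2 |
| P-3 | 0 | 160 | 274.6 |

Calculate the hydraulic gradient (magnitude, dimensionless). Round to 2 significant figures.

∂h/∂x = (275.2 − 275.9) / (-120 − 0) = +0.005833
∂h/∂y = (274.6 − 275.9) / (160 − 0) = -0.008125
|∇h| = √(0.005833² + -0.008125²) = 0.01

0.010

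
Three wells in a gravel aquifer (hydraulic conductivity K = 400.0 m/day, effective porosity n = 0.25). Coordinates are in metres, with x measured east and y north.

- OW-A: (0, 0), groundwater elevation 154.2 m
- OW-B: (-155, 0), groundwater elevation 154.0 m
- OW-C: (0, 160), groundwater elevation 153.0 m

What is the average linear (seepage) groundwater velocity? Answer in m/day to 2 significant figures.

12 m/day

∂h/∂x = (154.0 − 154.2) / (-155 − 0) = +0.001290
∂h/∂y = (153.0 − 154.2) / (160 − 0) = -0.007500
|∇h| = √(0.001290² + -0.007500²) = 0.00761
Seepage velocity v = K·i/n = 400.0 × 0.00761 / 0.25 = 12.18 m/day.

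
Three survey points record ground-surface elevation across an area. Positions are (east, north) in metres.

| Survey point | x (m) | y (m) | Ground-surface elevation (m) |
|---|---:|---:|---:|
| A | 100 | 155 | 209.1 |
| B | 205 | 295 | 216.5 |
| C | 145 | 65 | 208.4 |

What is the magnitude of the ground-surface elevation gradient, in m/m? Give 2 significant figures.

0.044 m/m

Taking A as reference: B−A = (105, 140, +7.4); C−A = (45, -90, -0.7).
Solve a·Δx + b·Δy = Δz: det = 105·(-90) − 45·140 = -15750.
∂z/∂x = [(+7.4)·(-90) − (-0.7)·140] / -15750 = +0.03606
∂z/∂y = [105·(-0.7) − 45·(+7.4)] / -15750 = +0.02581
|∇f| = √(0.03606² + 0.02581²) = 0.04435 m/m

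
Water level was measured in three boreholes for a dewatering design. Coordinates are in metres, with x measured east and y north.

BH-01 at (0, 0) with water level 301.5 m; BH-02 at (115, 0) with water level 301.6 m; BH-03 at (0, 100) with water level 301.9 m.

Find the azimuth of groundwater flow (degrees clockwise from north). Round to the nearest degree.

192°

∂h/∂x = (301.6 − 301.5) / (115 − 0) = +0.0008696
∂h/∂y = (301.9 − 301.5) / (100 − 0) = +0.004000
Flow direction (−∇h) has components (-0.0008696 E, -0.004000 N).
Azimuth = atan2(E, N) = atan2(-0.0008696, -0.004000) = 192.3° ≈ 192°.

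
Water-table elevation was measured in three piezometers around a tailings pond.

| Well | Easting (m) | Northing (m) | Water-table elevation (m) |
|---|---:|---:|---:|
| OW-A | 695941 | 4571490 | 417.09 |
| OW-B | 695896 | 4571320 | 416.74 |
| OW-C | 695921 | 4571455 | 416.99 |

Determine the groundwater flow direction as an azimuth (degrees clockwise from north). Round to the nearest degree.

With h = a·x + b·y + c and OW-A as origin, the differences give:
  (-45)·a + (-170)·b = -0.35
  (-20)·a + (-35)·b = -0.10
Eliminate b (×(-35) and ×(-170), subtract): -1825·a = -4.750 → a = ∂h/∂x = +0.002603
Back-substitute: b = ∂h/∂y = +0.001370.
Flow direction (−∇h) has components (-0.002603 E, -0.001370 N).
Azimuth = atan2(E, N) = atan2(-0.002603, -0.001370) = 242.2° ≈ 242°.

242°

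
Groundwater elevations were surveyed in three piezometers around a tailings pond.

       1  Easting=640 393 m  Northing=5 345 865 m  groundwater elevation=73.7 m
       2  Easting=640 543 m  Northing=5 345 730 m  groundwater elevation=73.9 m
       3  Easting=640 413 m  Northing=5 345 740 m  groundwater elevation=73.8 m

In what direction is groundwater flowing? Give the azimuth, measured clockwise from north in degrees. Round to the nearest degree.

With h = a·x + b·y + c and 1 as origin, the differences give:
  150·a + (-135)·b = +0.2
  20·a + (-125)·b = +0.1
Eliminate b (×(-125) and ×(-135), subtract): -16050·a = -11.50 → a = ∂h/∂x = +0.0007165
Back-substitute: b = ∂h/∂y = -0.0006854.
Flow direction (−∇h) has components (-0.0007165 E, +0.0006854 N).
Azimuth = atan2(E, N) = atan2(-0.0007165, +0.0006854) = 313.7° ≈ 314°.

314°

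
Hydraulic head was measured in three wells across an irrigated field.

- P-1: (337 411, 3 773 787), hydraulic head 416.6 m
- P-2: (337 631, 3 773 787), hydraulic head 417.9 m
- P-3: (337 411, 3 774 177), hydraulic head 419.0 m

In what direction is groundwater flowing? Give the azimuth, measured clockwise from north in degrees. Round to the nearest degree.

224°

∂h/∂x = (417.9 − 416.6) / (337631 − 337411) = +0.005909
∂h/∂y = (419.0 − 416.6) / (3774177 − 3773787) = +0.006154
Flow direction (−∇h) has components (-0.005909 E, -0.006154 N).
Azimuth = atan2(E, N) = atan2(-0.005909, -0.006154) = 223.8° ≈ 224°.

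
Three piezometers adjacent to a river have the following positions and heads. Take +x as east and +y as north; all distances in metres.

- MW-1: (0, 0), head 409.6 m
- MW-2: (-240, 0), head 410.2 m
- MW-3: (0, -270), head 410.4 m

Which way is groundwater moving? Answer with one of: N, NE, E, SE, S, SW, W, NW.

NE

∂h/∂x = (410.2 − 409.6) / (-240 − 0) = -0.002500
∂h/∂y = (410.4 − 409.6) / (-270 − 0) = -0.002963
Flow = −∇h = (+0.002500 east, +0.002963 north), which points northeast.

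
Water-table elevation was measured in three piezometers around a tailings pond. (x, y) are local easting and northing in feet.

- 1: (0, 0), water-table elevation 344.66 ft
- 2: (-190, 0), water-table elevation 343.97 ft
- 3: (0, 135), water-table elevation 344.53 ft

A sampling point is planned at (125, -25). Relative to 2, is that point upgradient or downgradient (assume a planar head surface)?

∂h/∂x = (343.97 − 344.66) / (-190 − 0) = +0.003632
∂h/∂y = (344.53 − 344.66) / (135 − 0) = -0.0009630
Head at (125, -25) = 344.66 + (+0.003632)·(125) + (-0.0009630)·(-25) = 345.14 ft.
That is higher than the 343.97 ft at 2, so the point is upgradient.

upgradient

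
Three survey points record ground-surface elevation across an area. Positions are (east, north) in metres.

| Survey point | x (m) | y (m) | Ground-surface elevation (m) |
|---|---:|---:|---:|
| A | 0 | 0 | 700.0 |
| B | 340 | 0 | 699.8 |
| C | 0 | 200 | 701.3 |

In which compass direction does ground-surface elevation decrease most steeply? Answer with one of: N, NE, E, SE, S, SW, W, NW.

S

∂z/∂x = (699.8 − 700.0) / (340 − 0) = -0.0005882
∂z/∂y = (701.3 − 700.0) / (200 − 0) = +0.006500
Steepest decrease is along −∇f = (+0.0005882 E, -0.006500 N) → south.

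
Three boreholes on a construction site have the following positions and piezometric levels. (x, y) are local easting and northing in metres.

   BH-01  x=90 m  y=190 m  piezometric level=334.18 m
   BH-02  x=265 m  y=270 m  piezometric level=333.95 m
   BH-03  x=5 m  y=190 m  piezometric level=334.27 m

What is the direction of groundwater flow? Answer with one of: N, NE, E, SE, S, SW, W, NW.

NE

Taking BH-01 as reference: BH-02−BH-01 = (175, 80, -0.23); BH-03−BH-01 = (-85, 0, +0.09).
Determinant of the coordinate differences = 175·0 − (-85)·80 = 6800.
∂h/∂x = [(-0.23)·0 − (+0.09)·80] / 6800 = -0.001059
∂h/∂y = [175·(+0.09) − (-85)·(-0.23)] / 6800 = -0.0005588
Flow = −∇h = (+0.001059 east, +0.0005588 north), which points northeast.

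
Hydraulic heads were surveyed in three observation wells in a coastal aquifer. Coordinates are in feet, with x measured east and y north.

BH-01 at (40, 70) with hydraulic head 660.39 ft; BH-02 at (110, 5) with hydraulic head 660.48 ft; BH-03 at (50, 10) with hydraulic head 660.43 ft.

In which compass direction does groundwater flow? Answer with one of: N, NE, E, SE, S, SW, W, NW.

With h = a·x + b·y + c and BH-01 as origin, the differences give:
  70·a + (-65)·b = +0.09
  10·a + (-60)·b = +0.04
Eliminate b (×(-60) and ×(-65), subtract): -3550·a = -2.800 → a = ∂h/∂x = +0.0007887
Back-substitute: b = ∂h/∂y = -0.0005352.
Flow = −∇h = (-0.0007887 east, +0.0005352 north), which points northwest.

NW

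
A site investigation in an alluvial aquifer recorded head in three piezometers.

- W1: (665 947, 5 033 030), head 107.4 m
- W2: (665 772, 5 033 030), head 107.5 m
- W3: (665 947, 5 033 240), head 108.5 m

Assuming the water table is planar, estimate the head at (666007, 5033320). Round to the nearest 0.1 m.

∂h/∂x = (107.5 − 107.4) / (665772 − 665947) = -0.0005714
∂h/∂y = (108.5 − 107.4) / (5033240 − 5033030) = +0.005238
h(666007, 5033320) = 107.4 + (-0.0005714)·(60) + (+0.005238)·(290) = 107.4 -0.034 +1.519 = 108.885 m.

108.9 m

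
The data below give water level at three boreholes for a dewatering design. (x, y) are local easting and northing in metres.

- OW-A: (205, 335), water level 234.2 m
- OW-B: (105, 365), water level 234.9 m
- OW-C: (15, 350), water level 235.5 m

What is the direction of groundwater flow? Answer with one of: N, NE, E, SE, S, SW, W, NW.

E

With h = a·x + b·y + c and OW-A as origin, the differences give:
  (-100)·a + 30·b = +0.7
  (-190)·a + 15·b = +1.3
Eliminate b (×15 and ×30, subtract): 4200·a = -28.50 → a = ∂h/∂x = -0.006786
Back-substitute: b = ∂h/∂y = +0.0007143.
Flow = −∇h = (+0.006786 east, -0.0007143 north), which points east.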